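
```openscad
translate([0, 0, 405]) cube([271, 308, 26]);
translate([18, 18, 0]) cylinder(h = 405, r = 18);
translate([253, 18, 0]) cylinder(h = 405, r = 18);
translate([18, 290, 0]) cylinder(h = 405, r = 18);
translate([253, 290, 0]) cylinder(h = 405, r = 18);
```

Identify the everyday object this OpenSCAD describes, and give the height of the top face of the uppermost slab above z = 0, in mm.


A stool. The seat height is 431 mm.

A 271×308×26 slab at z = 405 on four corner cylinders — a stool. The seat top is 405 + 26 = 431 mm.


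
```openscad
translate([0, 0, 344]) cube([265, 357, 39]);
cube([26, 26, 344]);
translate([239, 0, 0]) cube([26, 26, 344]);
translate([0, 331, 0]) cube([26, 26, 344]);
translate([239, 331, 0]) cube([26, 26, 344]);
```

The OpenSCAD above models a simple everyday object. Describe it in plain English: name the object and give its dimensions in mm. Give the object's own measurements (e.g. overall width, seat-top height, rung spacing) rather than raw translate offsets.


A four-legged stool. The seat is a 265×357×39 mm slab whose top surface is at z = 383 mm; four square legs, each 26×26 mm in cross-section, run from the floor (z = 0) to the underside of the seat, each flush with a corner of the seat.


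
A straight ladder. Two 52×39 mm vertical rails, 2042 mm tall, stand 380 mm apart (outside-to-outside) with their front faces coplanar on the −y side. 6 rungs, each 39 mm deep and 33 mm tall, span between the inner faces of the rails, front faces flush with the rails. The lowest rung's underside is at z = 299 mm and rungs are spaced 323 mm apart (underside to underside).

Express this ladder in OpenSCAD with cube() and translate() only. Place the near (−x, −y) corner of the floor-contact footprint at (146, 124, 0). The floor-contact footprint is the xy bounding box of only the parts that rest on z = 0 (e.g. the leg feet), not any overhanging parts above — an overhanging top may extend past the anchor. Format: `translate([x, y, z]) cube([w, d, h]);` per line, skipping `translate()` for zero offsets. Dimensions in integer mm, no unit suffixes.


translate([146, 124, 0]) cube([52, 39, 2042]);
translate([474, 124, 0]) cube([52, 39, 2042]);
translate([198, 124, 299]) cube([276, 39, 33]);
translate([198, 124, 622]) cube([276, 39, 33]);
translate([198, 124, 945]) cube([276, 39, 33]);
translate([198, 124, 1268]) cube([276, 39, 33]);
translate([198, 124, 1591]) cube([276, 39, 33]);
translate([198, 124, 1914]) cube([276, 39, 33]);


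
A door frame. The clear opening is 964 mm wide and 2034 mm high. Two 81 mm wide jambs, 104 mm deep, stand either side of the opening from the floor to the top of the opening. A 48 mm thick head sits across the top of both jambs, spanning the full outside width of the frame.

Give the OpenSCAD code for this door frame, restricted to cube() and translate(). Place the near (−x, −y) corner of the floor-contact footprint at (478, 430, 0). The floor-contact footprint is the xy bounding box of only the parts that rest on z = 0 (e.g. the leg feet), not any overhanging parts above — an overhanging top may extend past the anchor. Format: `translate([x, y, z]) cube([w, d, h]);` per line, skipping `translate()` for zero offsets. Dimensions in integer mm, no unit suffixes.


translate([478, 430, 0]) cube([81, 104, 2034]);
translate([1523, 430, 0]) cube([81, 104, 2034]);
translate([478, 430, 2034]) cube([1126, 104, 48]);


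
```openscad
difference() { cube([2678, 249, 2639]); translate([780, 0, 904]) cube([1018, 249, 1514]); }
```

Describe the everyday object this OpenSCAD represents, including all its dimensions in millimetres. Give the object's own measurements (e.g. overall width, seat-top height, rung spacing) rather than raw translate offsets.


A wall 2678 mm long (x), 249 mm thick (y), 2639 mm tall, with a rectangular window opening cut through it. The opening is 1018 mm wide and 1514 mm tall; its sill is at z = 904 mm and its near (−x) edge is 780 mm from the wall's −x end. The opening passes through the full wall thickness.


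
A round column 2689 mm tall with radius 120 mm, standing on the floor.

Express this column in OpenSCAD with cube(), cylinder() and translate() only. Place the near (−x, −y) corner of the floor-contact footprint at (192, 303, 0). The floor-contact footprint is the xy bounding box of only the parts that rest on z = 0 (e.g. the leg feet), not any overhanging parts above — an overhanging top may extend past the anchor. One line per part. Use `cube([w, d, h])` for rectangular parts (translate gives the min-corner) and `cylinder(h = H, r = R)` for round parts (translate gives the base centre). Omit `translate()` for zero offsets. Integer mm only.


translate([312, 423, 0]) cylinder(h = 2689, r = 120);


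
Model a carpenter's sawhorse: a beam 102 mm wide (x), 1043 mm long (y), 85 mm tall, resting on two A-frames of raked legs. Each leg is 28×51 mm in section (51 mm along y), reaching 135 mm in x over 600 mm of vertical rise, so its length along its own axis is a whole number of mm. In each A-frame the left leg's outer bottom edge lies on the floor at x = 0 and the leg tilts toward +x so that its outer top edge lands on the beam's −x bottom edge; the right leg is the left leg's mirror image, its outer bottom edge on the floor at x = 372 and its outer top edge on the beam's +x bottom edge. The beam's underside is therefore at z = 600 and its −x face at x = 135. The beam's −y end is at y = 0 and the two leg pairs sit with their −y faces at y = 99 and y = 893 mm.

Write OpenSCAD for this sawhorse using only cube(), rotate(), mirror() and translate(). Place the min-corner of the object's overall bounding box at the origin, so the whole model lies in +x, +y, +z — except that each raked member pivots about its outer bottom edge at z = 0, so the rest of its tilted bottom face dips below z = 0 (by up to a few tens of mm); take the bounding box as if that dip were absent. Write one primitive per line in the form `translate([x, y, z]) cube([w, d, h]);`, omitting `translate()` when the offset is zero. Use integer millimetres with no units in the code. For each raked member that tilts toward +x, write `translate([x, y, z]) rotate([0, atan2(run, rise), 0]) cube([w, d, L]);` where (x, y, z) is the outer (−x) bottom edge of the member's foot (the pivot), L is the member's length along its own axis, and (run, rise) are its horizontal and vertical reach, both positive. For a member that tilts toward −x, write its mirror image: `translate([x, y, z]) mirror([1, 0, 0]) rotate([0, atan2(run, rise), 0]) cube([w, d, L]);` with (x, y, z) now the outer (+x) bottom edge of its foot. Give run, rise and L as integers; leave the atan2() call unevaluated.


translate([135, 0, 600]) cube([102, 1043, 85]);
translate([0, 99, 0]) rotate([0, atan2(135, 600), 0]) cube([28, 51, 615]);
translate([372, 99, 0]) mirror([1, 0, 0]) rotate([0, atan2(135, 600), 0]) cube([28, 51, 615]);
translate([0, 893, 0]) rotate([0, atan2(135, 600), 0]) cube([28, 51, 615]);
translate([372, 893, 0]) mirror([1, 0, 0]) rotate([0, atan2(135, 600), 0]) cube([28, 51, 615]);


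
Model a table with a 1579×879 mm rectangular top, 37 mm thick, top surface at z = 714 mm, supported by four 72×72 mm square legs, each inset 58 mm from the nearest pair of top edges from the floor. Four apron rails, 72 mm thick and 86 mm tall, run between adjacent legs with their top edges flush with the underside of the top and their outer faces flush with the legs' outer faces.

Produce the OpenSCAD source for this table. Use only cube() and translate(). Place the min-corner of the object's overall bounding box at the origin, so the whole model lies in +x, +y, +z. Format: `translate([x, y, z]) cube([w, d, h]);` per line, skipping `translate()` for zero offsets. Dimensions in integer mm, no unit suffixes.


translate([0, 0, 677]) cube([1579, 879, 37]);
translate([58, 58, 0]) cube([72, 72, 677]);
translate([1449, 58, 0]) cube([72, 72, 677]);
translate([58, 749, 0]) cube([72, 72, 677]);
translate([1449, 749, 0]) cube([72, 72, 677]);
translate([130, 58, 591]) cube([1319, 72, 86]);
translate([130, 749, 591]) cube([1319, 72, 86]);
translate([58, 130, 591]) cube([72, 619, 86]);
translate([1449, 130, 591]) cube([72, 619, 86]);


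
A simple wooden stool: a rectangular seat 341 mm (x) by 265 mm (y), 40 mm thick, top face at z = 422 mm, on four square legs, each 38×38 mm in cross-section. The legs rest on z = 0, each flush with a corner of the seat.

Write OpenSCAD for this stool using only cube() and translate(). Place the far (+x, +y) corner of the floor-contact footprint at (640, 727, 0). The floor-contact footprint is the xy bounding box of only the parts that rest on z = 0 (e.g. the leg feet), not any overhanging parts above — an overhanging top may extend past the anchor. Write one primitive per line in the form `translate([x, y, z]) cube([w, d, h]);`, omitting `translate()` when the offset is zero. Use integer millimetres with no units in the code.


translate([299, 462, 382]) cube([341, 265, 40]);
translate([299, 462, 0]) cube([38, 38, 382]);
translate([602, 462, 0]) cube([38, 38, 382]);
translate([299, 689, 0]) cube([38, 38, 382]);
translate([602, 689, 0]) cube([38, 38, 382]);


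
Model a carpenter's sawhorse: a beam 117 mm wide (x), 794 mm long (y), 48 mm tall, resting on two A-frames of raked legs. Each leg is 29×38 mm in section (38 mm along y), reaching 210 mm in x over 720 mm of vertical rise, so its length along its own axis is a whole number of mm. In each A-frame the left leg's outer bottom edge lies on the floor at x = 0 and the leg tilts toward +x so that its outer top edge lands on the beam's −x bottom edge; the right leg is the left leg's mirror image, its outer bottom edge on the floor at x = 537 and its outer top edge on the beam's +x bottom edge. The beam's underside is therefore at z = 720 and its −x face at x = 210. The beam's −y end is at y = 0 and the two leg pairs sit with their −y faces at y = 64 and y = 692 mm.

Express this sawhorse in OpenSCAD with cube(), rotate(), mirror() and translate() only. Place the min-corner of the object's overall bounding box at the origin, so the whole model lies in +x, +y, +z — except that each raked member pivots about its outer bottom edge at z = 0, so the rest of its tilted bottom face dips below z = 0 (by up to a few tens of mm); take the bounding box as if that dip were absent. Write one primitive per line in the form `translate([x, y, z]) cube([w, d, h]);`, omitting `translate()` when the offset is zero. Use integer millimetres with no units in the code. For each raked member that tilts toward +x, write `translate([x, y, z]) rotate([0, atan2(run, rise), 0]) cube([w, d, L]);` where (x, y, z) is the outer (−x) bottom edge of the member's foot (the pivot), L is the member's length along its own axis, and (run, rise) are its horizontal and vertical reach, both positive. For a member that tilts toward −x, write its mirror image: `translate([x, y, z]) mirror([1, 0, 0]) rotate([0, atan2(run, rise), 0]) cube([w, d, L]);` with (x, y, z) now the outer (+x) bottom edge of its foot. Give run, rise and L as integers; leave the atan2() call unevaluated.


translate([210, 0, 720]) cube([117, 794, 48]);
translate([0, 64, 0]) rotate([0, atan2(210, 720), 0]) cube([29, 38, 750]);
translate([537, 64, 0]) mirror([1, 0, 0]) rotate([0, atan2(210, 720), 0]) cube([29, 38, 750]);
translate([0, 692, 0]) rotate([0, atan2(210, 720), 0]) cube([29, 38, 750]);
translate([537, 692, 0]) mirror([1, 0, 0]) rotate([0, atan2(210, 720), 0]) cube([29, 38, 750]);


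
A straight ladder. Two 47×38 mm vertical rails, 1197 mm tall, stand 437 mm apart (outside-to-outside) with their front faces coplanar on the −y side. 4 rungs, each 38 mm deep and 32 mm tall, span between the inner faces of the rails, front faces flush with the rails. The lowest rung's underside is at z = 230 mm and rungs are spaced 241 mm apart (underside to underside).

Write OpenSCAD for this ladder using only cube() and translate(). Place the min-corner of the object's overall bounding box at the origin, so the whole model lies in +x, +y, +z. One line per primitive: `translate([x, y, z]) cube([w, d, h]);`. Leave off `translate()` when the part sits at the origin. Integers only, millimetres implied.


// rung span = 437 - 2*47 = 343
// rung[k] z = 230 + k*241
cube([47, 38, 1197]);
translate([390, 0, 0]) cube([47, 38, 1197]);
translate([47, 0, 230]) cube([343, 38, 32]);
translate([47, 0, 471]) cube([343, 38, 32]);
translate([47, 0, 712]) cube([343, 38, 32]);
translate([47, 0, 953]) cube([343, 38, 32]);


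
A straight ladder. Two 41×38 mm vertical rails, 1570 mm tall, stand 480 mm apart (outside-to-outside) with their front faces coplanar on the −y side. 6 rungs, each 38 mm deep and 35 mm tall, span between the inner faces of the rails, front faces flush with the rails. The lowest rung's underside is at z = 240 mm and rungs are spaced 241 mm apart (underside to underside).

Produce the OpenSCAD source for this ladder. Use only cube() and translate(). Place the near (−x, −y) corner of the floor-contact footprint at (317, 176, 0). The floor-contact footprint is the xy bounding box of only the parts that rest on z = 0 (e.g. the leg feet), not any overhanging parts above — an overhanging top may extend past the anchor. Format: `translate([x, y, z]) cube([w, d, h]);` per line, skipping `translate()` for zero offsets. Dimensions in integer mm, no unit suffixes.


translate([317, 176, 0]) cube([41, 38, 1570]);
translate([756, 176, 0]) cube([41, 38, 1570]);
translate([358, 176, 240]) cube([398, 38, 35]);
translate([358, 176, 481]) cube([398, 38, 35]);
translate([358, 176, 722]) cube([398, 38, 35]);
translate([358, 176, 963]) cube([398, 38, 35]);
translate([358, 176, 1204]) cube([398, 38, 35]);
translate([358, 176, 1445]) cube([398, 38, 35]);


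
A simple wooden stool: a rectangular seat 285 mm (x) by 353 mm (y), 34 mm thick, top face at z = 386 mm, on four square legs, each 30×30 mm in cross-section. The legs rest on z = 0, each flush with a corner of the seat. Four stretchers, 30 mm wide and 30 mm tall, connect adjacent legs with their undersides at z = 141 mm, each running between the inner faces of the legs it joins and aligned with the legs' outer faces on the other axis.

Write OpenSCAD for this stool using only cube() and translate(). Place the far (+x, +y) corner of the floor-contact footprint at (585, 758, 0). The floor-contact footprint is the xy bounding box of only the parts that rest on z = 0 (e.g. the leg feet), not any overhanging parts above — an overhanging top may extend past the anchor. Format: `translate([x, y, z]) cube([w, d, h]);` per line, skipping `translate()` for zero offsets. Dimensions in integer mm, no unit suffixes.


translate([300, 405, 352]) cube([285, 353, 34]);
translate([300, 405, 0]) cube([30, 30, 352]);
translate([555, 405, 0]) cube([30, 30, 352]);
translate([300, 728, 0]) cube([30, 30, 352]);
translate([555, 728, 0]) cube([30, 30, 352]);
translate([330, 405, 141]) cube([225, 30, 30]);
translate([330, 728, 141]) cube([225, 30, 30]);
translate([300, 435, 141]) cube([30, 293, 30]);
translate([555, 435, 141]) cube([30, 293, 30]);


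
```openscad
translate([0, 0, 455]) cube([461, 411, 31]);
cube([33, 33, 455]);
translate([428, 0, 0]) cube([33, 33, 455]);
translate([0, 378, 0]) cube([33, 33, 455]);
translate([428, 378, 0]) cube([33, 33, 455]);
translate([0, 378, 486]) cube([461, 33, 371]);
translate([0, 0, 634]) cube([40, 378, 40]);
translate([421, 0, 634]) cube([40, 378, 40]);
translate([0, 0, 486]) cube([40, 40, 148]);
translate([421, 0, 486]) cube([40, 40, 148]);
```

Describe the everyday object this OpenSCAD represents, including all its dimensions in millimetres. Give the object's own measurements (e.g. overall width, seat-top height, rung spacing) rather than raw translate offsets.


A chair. The seat is a 461×411×31 mm slab with its top at z = 486 mm, on four 33×33 mm corner legs (flush with the seat edges, standing on z = 0). A flat backrest 33 mm thick, 371 mm tall, spans the full seat width and rises from the seat top along its +y edge, rear face flush with the rear of the seat. Two armrests of 40×40 mm section run along each side from the seat's front edge to the front of the backrest, top faces 188 mm above the seat top and outer faces flush with the seat's x-edges; a 40×40 mm post under the front of each armrest stands on the seat at the front corner.


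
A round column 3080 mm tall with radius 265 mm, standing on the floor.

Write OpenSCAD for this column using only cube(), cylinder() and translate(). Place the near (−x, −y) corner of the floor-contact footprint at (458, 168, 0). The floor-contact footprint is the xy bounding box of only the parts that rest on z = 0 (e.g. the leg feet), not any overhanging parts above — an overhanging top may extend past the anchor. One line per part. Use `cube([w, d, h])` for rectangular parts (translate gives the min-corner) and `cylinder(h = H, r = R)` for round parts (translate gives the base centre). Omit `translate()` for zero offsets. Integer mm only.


translate([723, 433, 0]) cylinder(h = 3080, r = 265);


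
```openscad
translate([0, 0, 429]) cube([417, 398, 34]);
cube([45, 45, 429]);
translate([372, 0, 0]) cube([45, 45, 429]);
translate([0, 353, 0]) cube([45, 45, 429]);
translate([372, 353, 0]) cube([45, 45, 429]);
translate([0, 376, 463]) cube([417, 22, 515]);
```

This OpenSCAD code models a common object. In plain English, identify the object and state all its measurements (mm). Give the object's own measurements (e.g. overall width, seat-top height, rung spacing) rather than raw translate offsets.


A chair. The seat is a 417×398×34 mm slab with its top at z = 463 mm, on four 45×45 mm corner legs (flush with the seat edges, standing on z = 0). A flat backrest 22 mm thick, 515 mm tall, spans the full seat width and rises from the seat top along its +y edge, rear face flush with the rear of the seat.


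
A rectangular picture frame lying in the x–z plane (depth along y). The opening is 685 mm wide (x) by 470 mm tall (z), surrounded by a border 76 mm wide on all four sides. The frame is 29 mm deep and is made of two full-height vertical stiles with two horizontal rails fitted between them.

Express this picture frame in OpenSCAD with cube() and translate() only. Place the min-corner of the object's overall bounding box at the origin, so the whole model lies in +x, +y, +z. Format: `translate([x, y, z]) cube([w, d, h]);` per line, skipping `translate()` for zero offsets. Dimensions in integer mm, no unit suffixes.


cube([76, 29, 622]);
translate([761, 0, 0]) cube([76, 29, 622]);
translate([76, 0, 0]) cube([685, 29, 76]);
translate([76, 0, 546]) cube([685, 29, 76]);


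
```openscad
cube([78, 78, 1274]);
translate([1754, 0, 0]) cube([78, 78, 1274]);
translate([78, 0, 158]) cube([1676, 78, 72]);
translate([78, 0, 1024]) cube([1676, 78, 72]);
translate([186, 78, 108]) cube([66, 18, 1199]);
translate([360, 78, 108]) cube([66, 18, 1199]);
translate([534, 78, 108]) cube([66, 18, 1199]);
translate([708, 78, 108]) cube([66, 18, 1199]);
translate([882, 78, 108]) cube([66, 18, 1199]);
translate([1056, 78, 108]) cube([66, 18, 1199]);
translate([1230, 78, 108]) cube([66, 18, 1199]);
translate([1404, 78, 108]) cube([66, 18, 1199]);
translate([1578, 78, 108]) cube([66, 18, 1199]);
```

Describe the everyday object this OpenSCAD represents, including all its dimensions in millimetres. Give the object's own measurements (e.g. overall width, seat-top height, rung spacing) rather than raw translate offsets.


A fence section. Two 78×78 mm posts, 1274 mm tall, stand on the floor with a clear span of 1676 mm between their inner faces. Two horizontal rails of 78×72 mm section span the gap between the posts with their undersides at z = 158 mm and z = 1024 mm, flush with the posts' −y face. 9 pickets, each 66 mm wide, 18 mm thick and 1199 mm tall, are fixed to the +y face of the rails with their bottoms at z = 108 mm, spaced across the span with a 108 mm gap after the −x post and between neighbouring pickets, with 110 mm left before the +x post.


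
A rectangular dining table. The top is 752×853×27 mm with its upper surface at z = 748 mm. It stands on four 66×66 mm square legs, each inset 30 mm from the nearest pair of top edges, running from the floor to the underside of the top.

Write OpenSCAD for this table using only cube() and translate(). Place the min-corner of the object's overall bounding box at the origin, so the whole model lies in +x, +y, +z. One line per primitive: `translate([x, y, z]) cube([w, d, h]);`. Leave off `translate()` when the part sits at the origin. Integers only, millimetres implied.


translate([0, 0, 721]) cube([752, 853, 27]);
translate([30, 30, 0]) cube([66, 66, 721]);
translate([656, 30, 0]) cube([66, 66, 721]);
translate([30, 757, 0]) cube([66, 66, 721]);
translate([656, 757, 0]) cube([66, 66, 721]);


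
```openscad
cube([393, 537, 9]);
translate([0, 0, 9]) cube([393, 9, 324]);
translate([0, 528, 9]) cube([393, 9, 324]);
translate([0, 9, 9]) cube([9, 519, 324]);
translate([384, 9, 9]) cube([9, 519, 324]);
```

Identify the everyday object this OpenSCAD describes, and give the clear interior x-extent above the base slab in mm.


An open box. The internal width is 375 mm.

A 393×537 base slab with four walls standing on it — an open box. The base is 393 mm wide and the walls are 9 mm thick, so the internal width is 393 − 2 × 9 = 375 mm.


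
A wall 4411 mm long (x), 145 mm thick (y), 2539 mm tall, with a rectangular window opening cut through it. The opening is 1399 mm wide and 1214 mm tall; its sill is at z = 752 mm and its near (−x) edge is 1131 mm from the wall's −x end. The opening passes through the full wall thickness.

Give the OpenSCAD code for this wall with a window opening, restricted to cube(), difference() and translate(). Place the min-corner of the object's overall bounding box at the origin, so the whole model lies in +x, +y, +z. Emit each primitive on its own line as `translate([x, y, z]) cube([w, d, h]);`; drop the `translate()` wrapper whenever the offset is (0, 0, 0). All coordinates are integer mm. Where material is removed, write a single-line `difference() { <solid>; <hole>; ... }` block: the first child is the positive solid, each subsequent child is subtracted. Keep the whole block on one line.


difference() { cube([4411, 145, 2539]); translate([1131, 0, 752]) cube([1399, 145, 1214]); }


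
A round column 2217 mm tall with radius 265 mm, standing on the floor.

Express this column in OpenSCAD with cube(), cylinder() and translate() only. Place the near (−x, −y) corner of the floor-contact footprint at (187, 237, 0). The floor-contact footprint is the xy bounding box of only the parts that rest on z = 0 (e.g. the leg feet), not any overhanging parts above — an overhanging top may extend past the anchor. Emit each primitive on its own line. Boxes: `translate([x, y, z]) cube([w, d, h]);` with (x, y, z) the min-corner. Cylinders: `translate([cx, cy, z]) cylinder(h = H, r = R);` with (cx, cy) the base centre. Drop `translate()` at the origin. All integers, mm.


translate([452, 502, 0]) cylinder(h = 2217, r = 265);


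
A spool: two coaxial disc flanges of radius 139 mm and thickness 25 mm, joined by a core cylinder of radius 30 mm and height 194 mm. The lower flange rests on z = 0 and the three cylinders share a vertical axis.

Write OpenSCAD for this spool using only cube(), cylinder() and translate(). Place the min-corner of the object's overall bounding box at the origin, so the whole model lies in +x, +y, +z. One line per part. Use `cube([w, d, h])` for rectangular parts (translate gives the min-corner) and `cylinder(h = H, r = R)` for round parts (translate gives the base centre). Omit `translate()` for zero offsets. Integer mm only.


translate([139, 139, 0]) cylinder(h = 25, r = 139);
translate([139, 139, 25]) cylinder(h = 194, r = 30);
translate([139, 139, 219]) cylinder(h = 25, r = 139);


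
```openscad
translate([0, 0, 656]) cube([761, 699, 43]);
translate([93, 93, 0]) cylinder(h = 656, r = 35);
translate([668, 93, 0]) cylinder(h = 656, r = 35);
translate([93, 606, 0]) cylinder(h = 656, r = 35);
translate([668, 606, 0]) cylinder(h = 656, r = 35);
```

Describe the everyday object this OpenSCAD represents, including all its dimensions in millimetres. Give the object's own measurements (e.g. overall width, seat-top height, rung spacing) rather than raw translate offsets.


A rectangular dining table. The top is 761×699×43 mm with its upper surface at z = 699 mm. It stands on four round legs of 70 mm diameter, each leg's bounding box inset 58 mm from the nearest pair of top edges, running from the floor to the underside of the top.


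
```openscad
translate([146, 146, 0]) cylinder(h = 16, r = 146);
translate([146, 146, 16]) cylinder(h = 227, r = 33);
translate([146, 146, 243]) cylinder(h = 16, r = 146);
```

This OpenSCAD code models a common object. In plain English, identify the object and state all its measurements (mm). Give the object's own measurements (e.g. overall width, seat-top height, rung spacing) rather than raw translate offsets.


A spool: two coaxial disc flanges of radius 146 mm and thickness 16 mm, joined by a core cylinder of radius 33 mm and height 227 mm. The lower flange rests on z = 0 and the three cylinders share a vertical axis.


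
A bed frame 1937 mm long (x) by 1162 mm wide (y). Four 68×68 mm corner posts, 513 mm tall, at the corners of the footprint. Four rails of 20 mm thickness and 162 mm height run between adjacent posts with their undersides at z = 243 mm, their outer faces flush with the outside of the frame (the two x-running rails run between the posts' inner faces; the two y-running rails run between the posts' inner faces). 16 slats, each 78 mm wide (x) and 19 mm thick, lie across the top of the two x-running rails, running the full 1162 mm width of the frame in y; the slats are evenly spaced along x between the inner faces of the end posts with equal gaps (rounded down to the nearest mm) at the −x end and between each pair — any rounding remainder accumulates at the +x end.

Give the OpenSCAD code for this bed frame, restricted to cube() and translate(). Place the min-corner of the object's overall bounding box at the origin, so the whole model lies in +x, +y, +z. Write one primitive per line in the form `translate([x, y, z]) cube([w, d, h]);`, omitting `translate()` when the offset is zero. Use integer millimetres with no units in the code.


cube([68, 68, 513]);
translate([0, 1094, 0]) cube([68, 68, 513]);
translate([1869, 0, 0]) cube([68, 68, 513]);
translate([1869, 1094, 0]) cube([68, 68, 513]);
translate([68, 0, 243]) cube([1801, 20, 162]);
translate([68, 1142, 243]) cube([1801, 20, 162]);
translate([0, 68, 243]) cube([20, 1026, 162]);
translate([1917, 68, 243]) cube([20, 1026, 162]);
translate([100, 0, 405]) cube([78, 1162, 19]);
translate([210, 0, 405]) cube([78, 1162, 19]);
translate([320, 0, 405]) cube([78, 1162, 19]);
translate([430, 0, 405]) cube([78, 1162, 19]);
translate([540, 0, 405]) cube([78, 1162, 19]);
translate([650, 0, 405]) cube([78, 1162, 19]);
translate([760, 0, 405]) cube([78, 1162, 19]);
translate([870, 0, 405]) cube([78, 1162, 19]);
translate([980, 0, 405]) cube([78, 1162, 19]);
translate([1090, 0, 405]) cube([78, 1162, 19]);
translate([1200, 0, 405]) cube([78, 1162, 19]);
translate([1310, 0, 405]) cube([78, 1162, 19]);
translate([1420, 0, 405]) cube([78, 1162, 19]);
translate([1530, 0, 405]) cube([78, 1162, 19]);
translate([1640, 0, 405]) cube([78, 1162, 19]);
translate([1750, 0, 405]) cube([78, 1162, 19]);


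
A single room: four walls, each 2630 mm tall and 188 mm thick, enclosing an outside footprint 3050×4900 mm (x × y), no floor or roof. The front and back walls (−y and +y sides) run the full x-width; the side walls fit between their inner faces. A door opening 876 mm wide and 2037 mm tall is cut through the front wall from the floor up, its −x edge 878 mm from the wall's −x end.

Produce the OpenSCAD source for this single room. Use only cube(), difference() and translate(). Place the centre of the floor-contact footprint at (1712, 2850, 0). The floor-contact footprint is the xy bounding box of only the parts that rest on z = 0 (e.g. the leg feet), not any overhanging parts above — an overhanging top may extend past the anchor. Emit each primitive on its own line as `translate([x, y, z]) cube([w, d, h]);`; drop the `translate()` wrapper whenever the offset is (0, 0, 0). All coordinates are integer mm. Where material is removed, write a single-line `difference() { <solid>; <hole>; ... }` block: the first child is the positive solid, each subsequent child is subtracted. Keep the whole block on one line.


difference() { translate([187, 400, 0]) cube([3050, 188, 2630]); translate([1065, 400, 0]) cube([876, 188, 2037]); }
translate([187, 5112, 0]) cube([3050, 188, 2630]);
translate([187, 588, 0]) cube([188, 4524, 2630]);
translate([3049, 588, 0]) cube([188, 4524, 2630]);


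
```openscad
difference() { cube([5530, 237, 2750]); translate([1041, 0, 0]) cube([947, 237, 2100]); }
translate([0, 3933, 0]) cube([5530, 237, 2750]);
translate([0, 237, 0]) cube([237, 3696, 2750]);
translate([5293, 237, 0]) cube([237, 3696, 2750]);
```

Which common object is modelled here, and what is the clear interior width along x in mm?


A single room. The interior width is 5056 mm.

Four walls enclosing a rectangle with a door in the front wall — a room. Outside width 5530 minus two 237 mm walls gives 5056 mm.


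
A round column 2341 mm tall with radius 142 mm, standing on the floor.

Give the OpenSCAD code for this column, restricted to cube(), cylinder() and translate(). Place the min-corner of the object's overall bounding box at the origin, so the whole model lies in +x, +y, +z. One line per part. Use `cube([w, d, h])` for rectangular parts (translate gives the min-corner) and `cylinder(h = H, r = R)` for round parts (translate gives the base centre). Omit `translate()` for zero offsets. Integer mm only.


translate([142, 142, 0]) cylinder(h = 2341, r = 142);


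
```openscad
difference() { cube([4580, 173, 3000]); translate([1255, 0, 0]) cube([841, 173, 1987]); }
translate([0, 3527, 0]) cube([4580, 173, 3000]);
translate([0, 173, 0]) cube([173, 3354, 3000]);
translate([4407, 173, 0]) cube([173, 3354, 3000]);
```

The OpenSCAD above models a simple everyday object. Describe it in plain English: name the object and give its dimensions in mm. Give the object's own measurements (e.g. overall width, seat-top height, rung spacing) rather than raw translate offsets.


A single room: four walls, each 3000 mm tall and 173 mm thick, enclosing an outside footprint 4580×3700 mm (x × y), no floor or roof. The front and back walls (−y and +y sides) run the full x-width; the side walls fit between their inner faces. A door opening 841 mm wide and 1987 mm tall is cut through the front wall from the floor up, its −x edge 1255 mm from the wall's −x end.


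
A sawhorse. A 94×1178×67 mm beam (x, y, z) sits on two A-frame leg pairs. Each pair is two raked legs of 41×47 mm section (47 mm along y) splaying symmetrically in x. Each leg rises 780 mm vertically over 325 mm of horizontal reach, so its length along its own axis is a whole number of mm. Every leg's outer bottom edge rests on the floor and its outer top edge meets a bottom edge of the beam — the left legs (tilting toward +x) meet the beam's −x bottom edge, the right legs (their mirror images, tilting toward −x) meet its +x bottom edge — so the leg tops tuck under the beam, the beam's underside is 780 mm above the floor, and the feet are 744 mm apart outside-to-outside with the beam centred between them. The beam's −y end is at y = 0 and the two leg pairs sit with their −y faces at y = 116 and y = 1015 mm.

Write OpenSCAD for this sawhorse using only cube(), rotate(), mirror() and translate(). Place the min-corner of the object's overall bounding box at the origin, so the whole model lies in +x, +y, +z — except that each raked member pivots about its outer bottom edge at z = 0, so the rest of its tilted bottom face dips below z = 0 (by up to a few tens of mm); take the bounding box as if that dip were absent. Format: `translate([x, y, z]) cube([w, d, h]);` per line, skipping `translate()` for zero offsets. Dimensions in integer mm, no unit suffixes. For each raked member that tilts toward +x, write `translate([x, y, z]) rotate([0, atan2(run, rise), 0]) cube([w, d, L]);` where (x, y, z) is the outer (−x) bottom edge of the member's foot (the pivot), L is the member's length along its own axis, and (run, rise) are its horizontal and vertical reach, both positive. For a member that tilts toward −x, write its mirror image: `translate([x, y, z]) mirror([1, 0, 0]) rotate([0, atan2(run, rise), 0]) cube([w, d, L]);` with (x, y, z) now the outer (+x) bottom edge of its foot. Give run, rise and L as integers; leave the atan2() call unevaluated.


translate([325, 0, 780]) cube([94, 1178, 67]);
translate([0, 116, 0]) rotate([0, atan2(325, 780), 0]) cube([41, 47, 845]);
translate([744, 116, 0]) mirror([1, 0, 0]) rotate([0, atan2(325, 780), 0]) cube([41, 47, 845]);
translate([0, 1015, 0]) rotate([0, atan2(325, 780), 0]) cube([41, 47, 845]);
translate([744, 1015, 0]) mirror([1, 0, 0]) rotate([0, atan2(325, 780), 0]) cube([41, 47, 845]);


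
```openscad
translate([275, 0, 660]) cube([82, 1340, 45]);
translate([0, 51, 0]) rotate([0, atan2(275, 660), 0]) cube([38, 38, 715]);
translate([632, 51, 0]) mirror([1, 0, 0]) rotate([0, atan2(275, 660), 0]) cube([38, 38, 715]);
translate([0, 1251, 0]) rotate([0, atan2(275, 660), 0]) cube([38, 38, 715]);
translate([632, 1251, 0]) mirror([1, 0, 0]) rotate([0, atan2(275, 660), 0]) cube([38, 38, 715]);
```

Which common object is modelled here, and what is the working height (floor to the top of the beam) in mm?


A sawhorse. The overall height is 705 mm.

A beam across two mirrored pairs of raked legs — a sawhorse. The beam's underside is at z = 660 (matching the legs' vertical rise in atan2(275, 660)) and the beam is 45 mm tall, so its top is at 660 + 45 = 705 mm. The raked legs top out at the beam's underside, so that is the highest point.


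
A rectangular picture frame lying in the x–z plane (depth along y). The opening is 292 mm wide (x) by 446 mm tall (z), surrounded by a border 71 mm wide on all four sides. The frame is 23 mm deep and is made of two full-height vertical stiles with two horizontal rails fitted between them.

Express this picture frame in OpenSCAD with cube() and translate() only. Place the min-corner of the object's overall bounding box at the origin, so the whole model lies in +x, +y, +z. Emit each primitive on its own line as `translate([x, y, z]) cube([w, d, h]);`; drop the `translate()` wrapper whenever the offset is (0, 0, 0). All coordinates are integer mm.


cube([71, 23, 588]);
translate([363, 0, 0]) cube([71, 23, 588]);
translate([71, 0, 0]) cube([292, 23, 71]);
translate([71, 0, 517]) cube([292, 23, 71]);


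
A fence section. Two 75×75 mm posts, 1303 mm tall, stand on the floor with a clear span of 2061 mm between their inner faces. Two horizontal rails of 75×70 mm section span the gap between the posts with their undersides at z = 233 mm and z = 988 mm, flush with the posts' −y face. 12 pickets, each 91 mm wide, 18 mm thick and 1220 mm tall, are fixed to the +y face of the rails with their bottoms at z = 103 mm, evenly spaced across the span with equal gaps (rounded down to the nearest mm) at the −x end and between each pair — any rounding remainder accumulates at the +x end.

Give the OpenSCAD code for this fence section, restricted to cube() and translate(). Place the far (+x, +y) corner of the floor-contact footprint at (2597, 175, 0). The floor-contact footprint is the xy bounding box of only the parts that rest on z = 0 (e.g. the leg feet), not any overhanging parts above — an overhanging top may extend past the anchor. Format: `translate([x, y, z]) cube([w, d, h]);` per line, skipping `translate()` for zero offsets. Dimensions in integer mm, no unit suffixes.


translate([386, 100, 0]) cube([75, 75, 1303]);
translate([2522, 100, 0]) cube([75, 75, 1303]);
translate([461, 100, 233]) cube([2061, 75, 70]);
translate([461, 100, 988]) cube([2061, 75, 70]);
translate([535, 175, 103]) cube([91, 18, 1220]);
translate([700, 175, 103]) cube([91, 18, 1220]);
translate([865, 175, 103]) cube([91, 18, 1220]);
translate([1030, 175, 103]) cube([91, 18, 1220]);
translate([1195, 175, 103]) cube([91, 18, 1220]);
translate([1360, 175, 103]) cube([91, 18, 1220]);
translate([1525, 175, 103]) cube([91, 18, 1220]);
translate([1690, 175, 103]) cube([91, 18, 1220]);
translate([1855, 175, 103]) cube([91, 18, 1220]);
translate([2020, 175, 103]) cube([91, 18, 1220]);
translate([2185, 175, 103]) cube([91, 18, 1220]);
translate([2350, 175, 103]) cube([91, 18, 1220]);


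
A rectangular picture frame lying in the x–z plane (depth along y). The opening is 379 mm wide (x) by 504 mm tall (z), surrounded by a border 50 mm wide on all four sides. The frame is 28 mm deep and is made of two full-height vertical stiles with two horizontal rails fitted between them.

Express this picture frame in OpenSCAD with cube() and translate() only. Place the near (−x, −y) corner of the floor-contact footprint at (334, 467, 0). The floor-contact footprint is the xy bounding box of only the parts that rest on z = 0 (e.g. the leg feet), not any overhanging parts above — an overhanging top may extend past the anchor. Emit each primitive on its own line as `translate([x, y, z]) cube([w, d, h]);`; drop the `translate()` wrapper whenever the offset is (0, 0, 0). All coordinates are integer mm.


translate([334, 467, 0]) cube([50, 28, 604]);
translate([763, 467, 0]) cube([50, 28, 604]);
translate([384, 467, 0]) cube([379, 28, 50]);
translate([384, 467, 554]) cube([379, 28, 50]);


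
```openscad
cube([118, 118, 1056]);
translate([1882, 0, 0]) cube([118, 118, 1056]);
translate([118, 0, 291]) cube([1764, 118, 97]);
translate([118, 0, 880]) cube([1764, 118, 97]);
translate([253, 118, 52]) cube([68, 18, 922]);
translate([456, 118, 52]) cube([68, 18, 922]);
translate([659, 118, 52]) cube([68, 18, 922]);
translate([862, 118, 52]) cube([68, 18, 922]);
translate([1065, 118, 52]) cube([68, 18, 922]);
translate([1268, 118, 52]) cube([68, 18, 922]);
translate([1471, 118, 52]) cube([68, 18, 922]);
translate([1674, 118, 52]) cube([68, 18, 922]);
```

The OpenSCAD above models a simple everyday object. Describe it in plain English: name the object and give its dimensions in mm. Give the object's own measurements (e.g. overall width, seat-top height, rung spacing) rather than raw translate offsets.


A fence section. Two 118×118 mm posts, 1056 mm tall, stand on the floor with a clear span of 1764 mm between their inner faces. Two horizontal rails of 118×97 mm section span the gap between the posts with their undersides at z = 291 mm and z = 880 mm, flush with the posts' −y face. 8 pickets, each 68 mm wide, 18 mm thick and 922 mm tall, are fixed to the +y face of the rails with their bottoms at z = 52 mm, spaced across the span with a 135 mm gap after the −x post and between neighbouring pickets, with 140 mm left before the +x post.


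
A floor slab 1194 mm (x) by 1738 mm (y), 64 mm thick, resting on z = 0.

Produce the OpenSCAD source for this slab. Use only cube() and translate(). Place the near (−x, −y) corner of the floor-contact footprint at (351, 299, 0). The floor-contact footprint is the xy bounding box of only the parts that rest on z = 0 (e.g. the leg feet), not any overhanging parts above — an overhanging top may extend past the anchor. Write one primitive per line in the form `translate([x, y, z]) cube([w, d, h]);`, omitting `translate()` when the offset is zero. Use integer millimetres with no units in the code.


translate([351, 299, 0]) cube([1194, 1738, 64]);


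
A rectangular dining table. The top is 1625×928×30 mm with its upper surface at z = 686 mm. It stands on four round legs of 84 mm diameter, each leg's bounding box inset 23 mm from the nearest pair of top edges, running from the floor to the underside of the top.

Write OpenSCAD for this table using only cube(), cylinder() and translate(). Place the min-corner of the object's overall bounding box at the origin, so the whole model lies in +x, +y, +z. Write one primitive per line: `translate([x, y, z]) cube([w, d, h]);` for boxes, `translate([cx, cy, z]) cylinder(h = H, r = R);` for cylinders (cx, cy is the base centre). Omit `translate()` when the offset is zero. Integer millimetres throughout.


translate([0, 0, 656]) cube([1625, 928, 30]);
translate([65, 65, 0]) cylinder(h = 656, r = 42);
translate([1560, 65, 0]) cylinder(h = 656, r = 42);
translate([65, 863, 0]) cylinder(h = 656, r = 42);
translate([1560, 863, 0]) cylinder(h = 656, r = 42);
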